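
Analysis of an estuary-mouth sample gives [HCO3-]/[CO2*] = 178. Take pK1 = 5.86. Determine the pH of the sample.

From K1 = [H⁺][HCO3-]/[CO2*]:  pH = pK1 + log₁₀([HCO3-]/[CO2*])
log₁₀(178) = +2.250
pH = 5.86 + (+2.250) = 8.11

pH = 8.11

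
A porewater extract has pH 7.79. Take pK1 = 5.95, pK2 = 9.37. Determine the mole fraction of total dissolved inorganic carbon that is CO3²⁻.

α₂ = 1 / (1 + [H⁺]/K2 + [H⁺]²/(K1K2)) = 1 / (1 + 10^+1.58 + 10^-0.26)
   = 1 / (1 + 38.019 + 0.54954) = 1/39.568 = 0.02527

α₂ = 0.0253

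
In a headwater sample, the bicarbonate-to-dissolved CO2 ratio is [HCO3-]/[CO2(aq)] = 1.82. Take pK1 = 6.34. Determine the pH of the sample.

pH = 6.60

From K1 = [H⁺][HCO3-]/[CO2(aq)]:  pH = pK1 + log₁₀([HCO3-]/[CO2(aq)])
log₁₀(1.82) = +0.260
pH = 6.34 + (+0.260) = 6.60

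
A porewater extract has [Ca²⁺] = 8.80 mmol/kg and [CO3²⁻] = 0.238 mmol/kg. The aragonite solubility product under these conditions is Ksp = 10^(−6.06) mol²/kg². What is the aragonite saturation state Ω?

Ksp = 10^(−6.06) = 8.710×10^-7
Ω = [Ca²⁺][CO3²⁻]/Ksp = (8.80×10^-3)(0.238×10^-3) / 8.710×10^-7 = 2.40

Ω = 2.40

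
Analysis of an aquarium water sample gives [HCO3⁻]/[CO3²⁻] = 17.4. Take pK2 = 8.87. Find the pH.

pH = 7.63

From K2 = [H⁺][CO3²⁻]/[HCO3⁻]:  pH = pK2 − log₁₀([HCO3⁻]/[CO3²⁻])
log₁₀(17.4) = +1.241
pH = 8.87 − (+1.241) = 7.63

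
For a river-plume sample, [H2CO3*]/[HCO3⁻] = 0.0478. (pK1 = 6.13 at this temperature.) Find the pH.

From K1 = [H⁺][HCO3⁻]/[H2CO3*]:  pH = pK1 − log₁₀([H2CO3*]/[HCO3⁻])
log₁₀(0.0478) = -1.321
pH = 6.13 − (-1.321) = 7.45

pH = 7.45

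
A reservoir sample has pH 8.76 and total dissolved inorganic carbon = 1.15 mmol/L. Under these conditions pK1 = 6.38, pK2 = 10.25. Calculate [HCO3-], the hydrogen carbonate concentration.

[HCO3⁻] = 1.11 mmol/L

α₁ = 1 / (1 + [H⁺]/K1 + K2/[H⁺]) = 1 / (1 + 10^-2.38 + 10^-1.49)
   = 1 / (1 + 0.0041687 + 0.032359) = 1/1.0365 = 0.9648
[HCO3⁻] = α₁ × DIC = 0.9648 × 1.15 = 1.11 mmol/L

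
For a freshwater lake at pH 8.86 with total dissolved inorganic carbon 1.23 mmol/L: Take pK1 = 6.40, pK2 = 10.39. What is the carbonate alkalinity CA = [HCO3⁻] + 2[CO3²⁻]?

CA = [HCO3⁻] + 2[CO3²⁻] = (α₁ + 2α₂)·DIC
At pH 8.86: [H⁺]/K1 = 10^-2.46 = 0.0034674, K2/[H⁺] = 10^-1.53 = 0.029512
α₁ = 1/(1 + 0.0034674 + 0.029512) = 1/1.0330 = 0.9681; α₂ = α₁·K2/[H⁺] = 0.02857
α₁ + 2α₂ = 1.0252
CA = 1.0252 × 1.23 = 1.26 mmol/L

CA = 1.26 mmol/L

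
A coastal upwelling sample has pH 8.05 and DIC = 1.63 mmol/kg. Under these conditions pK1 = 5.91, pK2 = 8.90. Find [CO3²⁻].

[CO3²⁻] = 0.200 mmol/kg

α₂ = 1 / (1 + [H⁺]/K2 + [H⁺]²/(K1K2)) = 1 / (1 + 10^+0.85 + 10^-1.29)
   = 1 / (1 + 7.0795 + 0.051286) = 1/8.1307 = 0.1230
[CO3²⁻] = α₂ × DIC = 0.1230 × 1.63 = 0.200 mmol/kg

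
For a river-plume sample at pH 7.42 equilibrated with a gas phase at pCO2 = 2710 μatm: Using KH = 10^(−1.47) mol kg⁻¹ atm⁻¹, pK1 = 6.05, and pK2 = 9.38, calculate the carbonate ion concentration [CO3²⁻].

[CO2*] = KH · pCO2 = 10^(−1.47) × 2710×10^-6 = 9.183×10^-5 mol/kg
α₀ = 1/(1 + K1/[H⁺] + K1K2/[H⁺]²) = 1/(1 + 10^+1.37 + 10^-0.59) = 0.04049
DIC = [CO2*]/α₀ = 9.183×10^-5 / 0.04049 = 2.268 mmol/kg
[CO3²⁻] = α₂·DIC; α₂ = 0.01041, so [CO3²⁻] = 0.01041 × 2.268 = 0.0236 mmol/kg

[CO3²⁻] = 0.0236 mmol/kg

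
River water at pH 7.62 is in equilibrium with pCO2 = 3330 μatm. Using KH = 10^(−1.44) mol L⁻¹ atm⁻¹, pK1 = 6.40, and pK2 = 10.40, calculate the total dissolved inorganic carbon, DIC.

[CO2*] = KH · pCO2 = 10^(−1.44) × 3330×10^-6 = 1.209×10^-4 mol/L
α₀ = 1/(1 + K1/[H⁺] + K1K2/[H⁺]²) = 1/(1 + 10^+1.22 + 10^-1.56) = 0.05674
DIC = [CO2*]/α₀ = 1.209×10^-4 / 0.05674 = 2.13 mmol/L

DIC = 2.13 mmol/L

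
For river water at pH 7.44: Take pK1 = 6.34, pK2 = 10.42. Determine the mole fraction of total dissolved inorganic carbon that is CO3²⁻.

α₂ = 0.000969

α₂ = 1 / (1 + [H⁺]/K2 + [H⁺]²/(K1K2)) = 1 / (1 + 10^+2.98 + 10^+1.88)
   = 1 / (1 + 954.99 + 75.858) = 1/1031.9 = 0.0009691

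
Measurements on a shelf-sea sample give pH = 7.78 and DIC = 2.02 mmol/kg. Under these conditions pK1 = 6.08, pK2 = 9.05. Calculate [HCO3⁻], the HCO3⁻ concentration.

α₁ = 1 / (1 + [H⁺]/K1 + K2/[H⁺]) = 1 / (1 + 10^-1.70 + 10^-1.27)
   = 1 / (1 + 0.019953 + 0.053703) = 1/1.0737 = 0.9314
[HCO3⁻] = α₁ × DIC = 0.9314 × 2.02 = 1.88 mmol/kg

[HCO3⁻] = 1.88 mmol/kg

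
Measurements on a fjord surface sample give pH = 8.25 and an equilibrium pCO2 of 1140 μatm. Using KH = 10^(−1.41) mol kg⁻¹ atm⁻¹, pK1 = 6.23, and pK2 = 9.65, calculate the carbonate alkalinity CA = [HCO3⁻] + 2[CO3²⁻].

[CO2*] = KH · pCO2 = 10^(−1.41) × 1140×10^-6 = 4.435×10^-5 mol/kg
α₀ = 1/(1 + K1/[H⁺] + K1K2/[H⁺]²) = 1/(1 + 10^+2.02 + 10^+0.62) = 0.009101
DIC = [CO2*]/α₀ = 4.435×10^-5 / 0.009101 = 4.873 mmol/kg
CA = (α₁ + 2α₂)·DIC = (0.9530 + 2×0.03794) × 4.873 = 5.01 mmol/kg

CA = 5.01 mmol/kg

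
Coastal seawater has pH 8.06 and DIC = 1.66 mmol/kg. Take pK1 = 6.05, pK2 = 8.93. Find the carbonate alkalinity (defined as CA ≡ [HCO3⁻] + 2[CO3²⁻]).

CA = [HCO3⁻] + 2[CO3²⁻] = (α₁ + 2α₂)·DIC
At pH 8.06: [H⁺]/K1 = 10^-2.01 = 0.0097724, K2/[H⁺] = 10^-0.87 = 0.13490
α₁ = 1/(1 + 0.0097724 + 0.13490) = 1/1.1447 = 0.8736; α₂ = α₁·K2/[H⁺] = 0.1178
α₁ + 2α₂ = 1.1093
CA = 1.1093 × 1.66 = 1.84 mmol/kg

CA = 1.84 mmol/kg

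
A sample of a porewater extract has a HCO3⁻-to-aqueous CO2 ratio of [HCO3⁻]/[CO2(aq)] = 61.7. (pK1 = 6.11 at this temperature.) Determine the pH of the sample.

pH = 7.90

From K1 = [H⁺][HCO3⁻]/[CO2(aq)]:  pH = pK1 + log₁₀([HCO3⁻]/[CO2(aq)])
log₁₀(61.7) = +1.790
pH = 6.11 + (+1.790) = 7.90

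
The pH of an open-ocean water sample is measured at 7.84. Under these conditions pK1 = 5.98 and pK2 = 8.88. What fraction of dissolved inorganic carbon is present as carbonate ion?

α₂ = 1 / (1 + [H⁺]/K2 + [H⁺]²/(K1K2)) = 1 / (1 + 10^+1.04 + 10^-0.82)
   = 1 / (1 + 10.965 + 0.15136) = 1/12.116 = 0.08253

α₂ = 0.0825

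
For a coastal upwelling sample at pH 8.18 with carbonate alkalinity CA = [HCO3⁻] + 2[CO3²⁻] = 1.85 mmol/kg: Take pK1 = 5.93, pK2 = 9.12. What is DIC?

DIC = 1.69 mmol/kg

CA = [HCO3⁻] + 2[CO3²⁻] = (α₁ + 2α₂)·DIC
At pH 8.18: [H⁺]/K1 = 10^-2.25 = 0.0056234, K2/[H⁺] = 10^-0.94 = 0.11482
α₁ = 1/(1 + 0.0056234 + 0.11482) = 1/1.1204 = 0.8925; α₂ = α₁·K2/[H⁺] = 0.1025
α₁ + 2α₂ = 1.0975
DIC = CA / (α₁ + 2α₂) = 1.85 / 1.0975 = 1.69 mmol/kg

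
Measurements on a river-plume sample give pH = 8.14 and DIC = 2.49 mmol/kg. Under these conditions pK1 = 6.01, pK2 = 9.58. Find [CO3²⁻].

[CO3²⁻] = 0.0866 mmol/kg

α₂ = 1 / (1 + [H⁺]/K2 + [H⁺]²/(K1K2)) = 1 / (1 + 10^+1.44 + 10^-0.69)
   = 1 / (1 + 27.542 + 0.20417) = 1/28.746 = 0.03479
[CO3²⁻] = α₂ × DIC = 0.03479 × 2.49 = 0.0866 mmol/kg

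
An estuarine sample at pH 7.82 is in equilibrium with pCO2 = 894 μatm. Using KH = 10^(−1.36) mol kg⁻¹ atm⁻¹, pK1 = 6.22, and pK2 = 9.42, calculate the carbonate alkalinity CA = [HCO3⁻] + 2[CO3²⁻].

[CO2*] = KH · pCO2 = 10^(−1.36) × 894×10^-6 = 3.902×10^-5 mol/kg
α₀ = 1/(1 + K1/[H⁺] + K1K2/[H⁺]²) = 1/(1 + 10^+1.60 + 10^+0.00) = 0.02392
DIC = [CO2*]/α₀ = 3.902×10^-5 / 0.02392 = 1.632 mmol/kg
CA = (α₁ + 2α₂)·DIC = (0.9522 + 2×0.02392) × 1.632 = 1.63 mmol/kg

CA = 1.63 mmol/kg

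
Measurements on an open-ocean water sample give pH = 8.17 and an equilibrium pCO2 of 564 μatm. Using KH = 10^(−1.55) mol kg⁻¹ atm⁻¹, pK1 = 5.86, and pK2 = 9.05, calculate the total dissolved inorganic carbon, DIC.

[CO2*] = KH · pCO2 = 10^(−1.55) × 564×10^-6 = 1.590×10^-5 mol/kg
α₀ = 1/(1 + K1/[H⁺] + K1K2/[H⁺]²) = 1/(1 + 10^+2.31 + 10^+1.43) = 0.004309
DIC = [CO2*]/α₀ = 1.590×10^-5 / 0.004309 = 3.69 mmol/kg

DIC = 3.69 mmol/kg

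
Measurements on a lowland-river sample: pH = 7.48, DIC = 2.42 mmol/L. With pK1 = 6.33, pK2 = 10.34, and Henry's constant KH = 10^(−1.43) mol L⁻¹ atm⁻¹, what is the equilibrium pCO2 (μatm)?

pCO2 = 4300 μatm

α₀ = 1 / (1 + K1/[H⁺] + K1K2/[H⁺]²) = 1 / (1 + 10^+1.15 + 10^-1.71)
   = 1 / (1 + 14.125 + 0.019498) = 1/15.145 = 0.06603
[CO2*] = α₀ × DIC = 0.06603 × 2.42 = 0.1598 mmol/L
pCO2 = [CO2*]/KH = 1.598×10^-4 / 3.715×10^-2 = 4300 μatm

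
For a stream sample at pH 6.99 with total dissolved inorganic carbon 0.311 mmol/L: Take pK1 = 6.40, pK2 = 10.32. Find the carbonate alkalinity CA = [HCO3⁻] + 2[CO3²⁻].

CA = 0.248 mmol/L

CA = [HCO3⁻] + 2[CO3²⁻] = (α₁ + 2α₂)·DIC
At pH 6.99: [H⁺]/K1 = 10^-0.59 = 0.25704, K2/[H⁺] = 10^-3.33 = 0.00046774
α₁ = 1/(1 + 0.25704 + 0.00046774) = 1/1.2575 = 0.7952; α₂ = α₁·K2/[H⁺] = 0.0003720
α₁ + 2α₂ = 0.7960
CA = 0.7960 × 0.311 = 0.248 mmol/L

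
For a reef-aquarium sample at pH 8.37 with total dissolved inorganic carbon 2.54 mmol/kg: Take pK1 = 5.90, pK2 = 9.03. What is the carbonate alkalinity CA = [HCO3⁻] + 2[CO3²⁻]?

CA = [HCO3⁻] + 2[CO3²⁻] = (α₁ + 2α₂)·DIC
At pH 8.37: [H⁺]/K1 = 10^-2.47 = 0.0033884, K2/[H⁺] = 10^-0.66 = 0.21878
α₁ = 1/(1 + 0.0033884 + 0.21878) = 1/1.2222 = 0.8182; α₂ = α₁·K2/[H⁺] = 0.1790
α₁ + 2α₂ = 1.1762
CA = 1.1762 × 2.54 = 2.99 mmol/kg

CA = 2.99 mmol/kg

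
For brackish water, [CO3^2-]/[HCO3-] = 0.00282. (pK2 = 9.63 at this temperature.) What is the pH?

pH = 7.08

From K2 = [H⁺][CO3^2-]/[HCO3-]:  pH = pK2 + log₁₀([CO3^2-]/[HCO3-])
log₁₀(0.00282) = -2.550
pH = 9.63 + (-2.550) = 7.08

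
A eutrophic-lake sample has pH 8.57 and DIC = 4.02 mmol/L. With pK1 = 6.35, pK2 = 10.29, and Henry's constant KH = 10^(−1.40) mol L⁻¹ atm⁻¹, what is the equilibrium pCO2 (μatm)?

α₀ = 1 / (1 + K1/[H⁺] + K1K2/[H⁺]²) = 1 / (1 + 10^+2.22 + 10^+0.50)
   = 1 / (1 + 165.96 + 3.1623) = 1/170.12 = 0.005878
[CO2*] = α₀ × DIC = 0.005878 × 4.02 = 0.02363 mmol/L
pCO2 = [CO2*]/KH = 2.363×10^-5 / 3.981×10^-2 = 594 μatm

pCO2 = 594 μatm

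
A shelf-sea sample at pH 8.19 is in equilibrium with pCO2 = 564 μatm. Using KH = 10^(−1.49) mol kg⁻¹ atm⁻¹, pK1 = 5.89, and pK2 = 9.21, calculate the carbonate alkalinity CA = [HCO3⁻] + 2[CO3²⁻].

CA = 4.34 mmol/kg

[CO2*] = KH · pCO2 = 10^(−1.49) × 564×10^-6 = 1.825×10^-5 mol/kg
α₀ = 1/(1 + K1/[H⁺] + K1K2/[H⁺]²) = 1/(1 + 10^+2.30 + 10^+1.28) = 0.004554
DIC = [CO2*]/α₀ = 1.825×10^-5 / 0.004554 = 4.008 mmol/kg
CA = (α₁ + 2α₂)·DIC = (0.9087 + 2×0.08678) × 4.008 = 4.34 mmol/kg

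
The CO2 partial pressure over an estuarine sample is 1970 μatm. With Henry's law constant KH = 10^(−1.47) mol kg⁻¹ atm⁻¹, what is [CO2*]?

[CO2*] = 66.8 μmol/kg

KH = 10^(−1.47) = 3.388×10^-2 mol kg⁻¹ atm⁻¹
[CO2*] = KH · pCO2 = 3.388×10^-2 × 1970×10^-6 atm = 6.68×10^-5 mol/kg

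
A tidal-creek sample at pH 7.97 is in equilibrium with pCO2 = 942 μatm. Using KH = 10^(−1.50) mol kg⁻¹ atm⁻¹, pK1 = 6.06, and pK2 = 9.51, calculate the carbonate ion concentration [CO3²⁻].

[CO2*] = KH · pCO2 = 10^(−1.50) × 942×10^-6 = 2.979×10^-5 mol/kg
α₀ = 1/(1 + K1/[H⁺] + K1K2/[H⁺]²) = 1/(1 + 10^+1.91 + 10^+0.37) = 0.01182
DIC = [CO2*]/α₀ = 2.979×10^-5 / 0.01182 = 2.521 mmol/kg
[CO3²⁻] = α₂·DIC; α₂ = 0.02770, so [CO3²⁻] = 0.02770 × 2.521 = 0.0698 mmol/kg

[CO3²⁻] = 0.0698 mmol/kg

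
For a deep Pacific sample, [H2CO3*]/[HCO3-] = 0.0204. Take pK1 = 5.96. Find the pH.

From K1 = [H⁺][HCO3-]/[H2CO3*]:  pH = pK1 − log₁₀([H2CO3*]/[HCO3-])
log₁₀(0.0204) = -1.690
pH = 5.96 − (-1.690) = 7.65

pH = 7.65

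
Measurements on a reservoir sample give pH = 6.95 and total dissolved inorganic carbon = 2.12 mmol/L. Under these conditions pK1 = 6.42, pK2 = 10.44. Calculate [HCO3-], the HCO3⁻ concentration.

[HCO3⁻] = 1.64 mmol/L

α₁ = 1 / (1 + [H⁺]/K1 + K2/[H⁺]) = 1 / (1 + 10^-0.53 + 10^-3.49)
   = 1 / (1 + 0.29512 + 0.00032359) = 1/1.2954 = 0.7719
[HCO3⁻] = α₁ × DIC = 0.7719 × 2.12 = 1.64 mmol/L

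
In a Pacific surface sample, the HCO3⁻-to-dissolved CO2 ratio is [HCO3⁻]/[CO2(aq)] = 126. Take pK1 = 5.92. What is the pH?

pH = 8.02

From K1 = [H⁺][HCO3⁻]/[CO2(aq)]:  pH = pK1 + log₁₀([HCO3⁻]/[CO2(aq)])
log₁₀(126) = +2.100
pH = 5.92 + (+2.100) = 8.02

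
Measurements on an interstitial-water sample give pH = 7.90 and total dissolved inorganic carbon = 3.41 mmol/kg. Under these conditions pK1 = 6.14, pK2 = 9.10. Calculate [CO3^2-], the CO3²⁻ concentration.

α₂ = 1 / (1 + [H⁺]/K2 + [H⁺]²/(K1K2)) = 1 / (1 + 10^+1.20 + 10^-0.56)
   = 1 / (1 + 15.849 + 0.27542) = 1/17.124 = 0.05840
[CO3²⁻] = α₂ × DIC = 0.05840 × 3.41 = 0.199 mmol/kg

[CO3²⁻] = 0.199 mmol/kg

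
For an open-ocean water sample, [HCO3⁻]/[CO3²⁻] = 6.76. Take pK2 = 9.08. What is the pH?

pH = 8.25

From K2 = [H⁺][CO3²⁻]/[HCO3⁻]:  pH = pK2 − log₁₀([HCO3⁻]/[CO3²⁻])
log₁₀(6.76) = +0.830
pH = 9.08 − (+0.830) = 8.25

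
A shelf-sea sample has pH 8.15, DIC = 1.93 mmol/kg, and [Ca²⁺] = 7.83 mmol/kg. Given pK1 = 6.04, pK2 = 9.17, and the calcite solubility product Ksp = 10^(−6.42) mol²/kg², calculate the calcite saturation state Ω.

Ω = 3.44

α₂ = 1 / (1 + [H⁺]/K2 + [H⁺]²/(K1K2)) = 1 / (1 + 10^+1.02 + 10^-1.09)
   = 1 / (1 + 10.471 + 0.081283) = 1/11.553 = 0.08656
[CO3²⁻] = α₂ × DIC = 0.08656 × 1.93 = 0.1671 mmol/kg
Ksp = 10^(−6.42) = 3.802×10^-7
Ω = [Ca²⁺][CO3²⁻]/Ksp = (7.83×10^-3)(1.671×10^-4) / 3.802×10^-7 = 3.44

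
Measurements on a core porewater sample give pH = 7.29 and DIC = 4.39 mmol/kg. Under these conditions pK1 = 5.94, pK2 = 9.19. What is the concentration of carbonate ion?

[CO3²⁻] = 0.0523 mmol/kg

α₂ = 1 / (1 + [H⁺]/K2 + [H⁺]²/(K1K2)) = 1 / (1 + 10^+1.90 + 10^+0.55)
   = 1 / (1 + 79.433 + 3.5481) = 1/83.981 = 0.01191
[CO3²⁻] = α₂ × DIC = 0.01191 × 4.39 = 0.0523 mmol/kg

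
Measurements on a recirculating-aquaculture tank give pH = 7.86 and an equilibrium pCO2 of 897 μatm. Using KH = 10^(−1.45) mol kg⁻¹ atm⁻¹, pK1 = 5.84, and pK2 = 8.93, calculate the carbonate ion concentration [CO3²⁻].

[CO2*] = KH · pCO2 = 10^(−1.45) × 897×10^-6 = 3.183×10^-5 mol/kg
α₀ = 1/(1 + K1/[H⁺] + K1K2/[H⁺]²) = 1/(1 + 10^+2.02 + 10^+0.95) = 0.008724
DIC = [CO2*]/α₀ = 3.183×10^-5 / 0.008724 = 3.648 mmol/kg
[CO3²⁻] = α₂·DIC; α₂ = 0.07775, so [CO3²⁻] = 0.07775 × 3.648 = 0.284 mmol/kg

[CO3²⁻] = 0.284 mmol/kg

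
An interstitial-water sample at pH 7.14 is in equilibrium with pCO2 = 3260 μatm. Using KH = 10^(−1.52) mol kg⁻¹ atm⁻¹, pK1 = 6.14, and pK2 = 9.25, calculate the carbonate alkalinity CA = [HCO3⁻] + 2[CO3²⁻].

[CO2*] = KH · pCO2 = 10^(−1.52) × 3260×10^-6 = 9.845×10^-5 mol/kg
α₀ = 1/(1 + K1/[H⁺] + K1K2/[H⁺]²) = 1/(1 + 10^+1.00 + 10^-1.11) = 0.09027
DIC = [CO2*]/α₀ = 9.845×10^-5 / 0.09027 = 1.091 mmol/kg
CA = (α₁ + 2α₂)·DIC = (0.9027 + 2×0.007007) × 1.091 = 1.00 mmol/kg

CA = 1.00 mmol/kg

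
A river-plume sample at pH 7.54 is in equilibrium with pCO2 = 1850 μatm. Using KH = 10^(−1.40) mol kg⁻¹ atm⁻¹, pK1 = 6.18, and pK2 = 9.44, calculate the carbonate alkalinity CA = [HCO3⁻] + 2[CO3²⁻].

[CO2*] = KH · pCO2 = 10^(−1.40) × 1850×10^-6 = 7.365×10^-5 mol/kg
α₀ = 1/(1 + K1/[H⁺] + K1K2/[H⁺]²) = 1/(1 + 10^+1.36 + 10^-0.54) = 0.04133
DIC = [CO2*]/α₀ = 7.365×10^-5 / 0.04133 = 1.782 mmol/kg
CA = (α₁ + 2α₂)·DIC = (0.9468 + 2×0.01192) × 1.782 = 1.73 mmol/kg

CA = 1.73 mmol/kg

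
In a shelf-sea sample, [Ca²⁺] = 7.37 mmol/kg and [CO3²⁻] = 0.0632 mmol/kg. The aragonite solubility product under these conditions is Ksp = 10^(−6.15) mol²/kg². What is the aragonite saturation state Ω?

Ksp = 10^(−6.15) = 7.079×10^-7
Ω = [Ca²⁺][CO3²⁻]/Ksp = (7.37×10^-3)(0.0632×10^-3) / 7.079×10^-7 = 0.658

Ω = 0.658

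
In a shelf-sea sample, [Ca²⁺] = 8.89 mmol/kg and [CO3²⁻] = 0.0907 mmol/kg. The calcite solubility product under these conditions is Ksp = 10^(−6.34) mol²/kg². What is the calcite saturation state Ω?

Ksp = 10^(−6.34) = 4.571×10^-7
Ω = [Ca²⁺][CO3²⁻]/Ksp = (8.89×10^-3)(0.0907×10^-3) / 4.571×10^-7 = 1.76

Ω = 1.76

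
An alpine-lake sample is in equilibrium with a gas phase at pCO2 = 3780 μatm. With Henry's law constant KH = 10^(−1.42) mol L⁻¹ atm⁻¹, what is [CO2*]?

KH = 10^(−1.42) = 3.802×10^-2 mol L⁻¹ atm⁻¹
[CO2*] = KH · pCO2 = 3.802×10^-2 × 3780×10^-6 atm = 1.44×10^-4 mol/L

[CO2*] = 144 μmol/L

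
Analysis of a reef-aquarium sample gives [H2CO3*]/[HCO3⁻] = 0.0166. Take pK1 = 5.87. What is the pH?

From K1 = [H⁺][HCO3⁻]/[H2CO3*]:  pH = pK1 − log₁₀([H2CO3*]/[HCO3⁻])
log₁₀(0.0166) = -1.780
pH = 5.87 − (-1.780) = 7.65

pH = 7.65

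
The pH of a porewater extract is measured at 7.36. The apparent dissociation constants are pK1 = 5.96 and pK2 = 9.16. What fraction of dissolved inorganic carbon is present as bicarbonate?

α₁ = 1 / (1 + [H⁺]/K1 + K2/[H⁺]) = 1 / (1 + 10^-1.40 + 10^-1.80)
   = 1 / (1 + 0.039811 + 0.015849) = 1/1.0557 = 0.9473

α₁ = 0.947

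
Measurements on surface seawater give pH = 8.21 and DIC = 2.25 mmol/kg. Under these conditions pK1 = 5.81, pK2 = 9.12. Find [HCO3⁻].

[HCO3⁻] = 2.00 mmol/kg

α₁ = 1 / (1 + [H⁺]/K1 + K2/[H⁺]) = 1 / (1 + 10^-2.40 + 10^-0.91)
   = 1 / (1 + 0.0039811 + 0.12303) = 1/1.1270 = 0.8873
[HCO3⁻] = α₁ × DIC = 0.8873 × 2.25 = 2.00 mmol/kg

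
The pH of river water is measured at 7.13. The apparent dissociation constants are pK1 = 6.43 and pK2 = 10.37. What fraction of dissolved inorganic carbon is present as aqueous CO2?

α₀ = 1 / (1 + K1/[H⁺] + K1K2/[H⁺]²) = 1 / (1 + 10^+0.70 + 10^-2.54)
   = 1 / (1 + 5.0119 + 0.0028840) = 1/6.0148 = 0.1663

α₀ = 0.166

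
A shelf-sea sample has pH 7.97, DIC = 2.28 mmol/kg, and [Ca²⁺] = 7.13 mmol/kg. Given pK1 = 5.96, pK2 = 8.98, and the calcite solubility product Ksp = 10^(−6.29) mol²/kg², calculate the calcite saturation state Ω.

α₂ = 1 / (1 + [H⁺]/K2 + [H⁺]²/(K1K2)) = 1 / (1 + 10^+1.01 + 10^-1.00)
   = 1 / (1 + 10.233 + 0.10000) = 1/11.333 = 0.08824
[CO3²⁻] = α₂ × DIC = 0.08824 × 2.28 = 0.2012 mmol/kg
Ksp = 10^(−6.29) = 5.129×10^-7
Ω = [Ca²⁺][CO3²⁻]/Ksp = (7.13×10^-3)(2.012×10^-4) / 5.129×10^-7 = 2.80

Ω = 2.80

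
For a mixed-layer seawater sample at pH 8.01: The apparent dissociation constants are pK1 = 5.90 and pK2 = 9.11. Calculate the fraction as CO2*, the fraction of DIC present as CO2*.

α₀ = 1 / (1 + K1/[H⁺] + K1K2/[H⁺]²) = 1 / (1 + 10^+2.11 + 10^+1.01)
   = 1 / (1 + 128.82 + 10.233) = 1/140.06 = 0.007140

α₀ = 0.00714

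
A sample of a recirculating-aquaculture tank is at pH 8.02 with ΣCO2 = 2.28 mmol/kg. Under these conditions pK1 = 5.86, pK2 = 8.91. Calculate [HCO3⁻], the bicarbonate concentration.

[HCO3⁻] = 2.01 mmol/kg

α₁ = 1 / (1 + [H⁺]/K1 + K2/[H⁺]) = 1 / (1 + 10^-2.16 + 10^-0.89)
   = 1 / (1 + 0.0069183 + 0.12882) = 1/1.1357 = 0.8805
[HCO3⁻] = α₁ × DIC = 0.8805 × 2.28 = 2.01 mmol/kg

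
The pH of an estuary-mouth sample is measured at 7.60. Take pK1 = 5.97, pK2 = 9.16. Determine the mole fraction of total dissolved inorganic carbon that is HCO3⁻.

α₁ = 0.951

α₁ = 1 / (1 + [H⁺]/K1 + K2/[H⁺]) = 1 / (1 + 10^-1.63 + 10^-1.56)
   = 1 / (1 + 0.023442 + 0.027542) = 1/1.0510 = 0.9515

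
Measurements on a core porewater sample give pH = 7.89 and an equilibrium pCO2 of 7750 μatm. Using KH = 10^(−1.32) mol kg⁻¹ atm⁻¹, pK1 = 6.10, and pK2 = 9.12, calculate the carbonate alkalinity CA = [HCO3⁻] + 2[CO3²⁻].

CA = 25.6 mmol/kg

[CO2*] = KH · pCO2 = 10^(−1.32) × 7750×10^-6 = 3.709×10^-4 mol/kg
α₀ = 1/(1 + K1/[H⁺] + K1K2/[H⁺]²) = 1/(1 + 10^+1.79 + 10^+0.56) = 0.01509
DIC = [CO2*]/α₀ = 3.709×10^-4 / 0.01509 = 24.59 mmol/kg
CA = (α₁ + 2α₂)·DIC = (0.9301 + 2×0.05477) × 24.59 = 25.6 mmol/kg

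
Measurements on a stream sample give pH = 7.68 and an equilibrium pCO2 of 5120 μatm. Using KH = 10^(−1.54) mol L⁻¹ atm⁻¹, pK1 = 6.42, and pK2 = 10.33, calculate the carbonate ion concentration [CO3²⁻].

[CO3²⁻] = 6.02 μmol/L

[CO2*] = KH · pCO2 = 10^(−1.54) × 5120×10^-6 = 1.477×10^-4 mol/L
α₀ = 1/(1 + K1/[H⁺] + K1K2/[H⁺]²) = 1/(1 + 10^+1.26 + 10^-1.39) = 0.05198
DIC = [CO2*]/α₀ = 1.477×10^-4 / 0.05198 = 2.841 mmol/L
[CO3²⁻] = α₂·DIC; α₂ = 0.002118, so [CO3²⁻] = 0.002118 × 2.841 = 0.00602 mmol/L = 6.02 μmol/L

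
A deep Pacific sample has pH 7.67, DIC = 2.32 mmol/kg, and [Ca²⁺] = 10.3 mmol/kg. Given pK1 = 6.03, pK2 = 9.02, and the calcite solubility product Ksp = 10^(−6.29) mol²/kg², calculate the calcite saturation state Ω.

α₂ = 1 / (1 + [H⁺]/K2 + [H⁺]²/(K1K2)) = 1 / (1 + 10^+1.35 + 10^-0.29)
   = 1 / (1 + 22.387 + 0.51286) = 1/23.900 = 0.04184
[CO3²⁻] = α₂ × DIC = 0.04184 × 2.32 = 0.09707 mmol/kg
Ksp = 10^(−6.29) = 5.129×10^-7
Ω = [Ca²⁺][CO3²⁻]/Ksp = (10.3×10^-3)(9.707×10^-5) / 5.129×10^-7 = 1.95

Ω = 1.95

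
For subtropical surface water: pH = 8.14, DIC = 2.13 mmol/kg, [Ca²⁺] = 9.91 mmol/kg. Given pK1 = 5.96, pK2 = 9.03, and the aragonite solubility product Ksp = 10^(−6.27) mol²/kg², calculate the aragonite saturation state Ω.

Ω = 4.46

α₂ = 1 / (1 + [H⁺]/K2 + [H⁺]²/(K1K2)) = 1 / (1 + 10^+0.89 + 10^-1.29)
   = 1 / (1 + 7.7625 + 0.051286) = 1/8.8138 = 0.1135
[CO3²⁻] = α₂ × DIC = 0.1135 × 2.13 = 0.2417 mmol/kg
Ksp = 10^(−6.27) = 5.370×10^-7
Ω = [Ca²⁺][CO3²⁻]/Ksp = (9.91×10^-3)(2.417×10^-4) / 5.370×10^-7 = 4.46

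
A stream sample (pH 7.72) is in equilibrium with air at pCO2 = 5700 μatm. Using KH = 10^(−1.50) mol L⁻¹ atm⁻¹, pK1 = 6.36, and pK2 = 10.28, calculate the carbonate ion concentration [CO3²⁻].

[CO2*] = KH · pCO2 = 10^(−1.50) × 5700×10^-6 = 1.802×10^-4 mol/L
α₀ = 1/(1 + K1/[H⁺] + K1K2/[H⁺]²) = 1/(1 + 10^+1.36 + 10^-1.20) = 0.04172
DIC = [CO2*]/α₀ = 1.802×10^-4 / 0.04172 = 4.321 mmol/L
[CO3²⁻] = α₂·DIC; α₂ = 0.002632, so [CO3²⁻] = 0.002632 × 4.321 = 0.0114 mmol/L = 11.4 μmol/L

[CO3²⁻] = 11.4 μmol/L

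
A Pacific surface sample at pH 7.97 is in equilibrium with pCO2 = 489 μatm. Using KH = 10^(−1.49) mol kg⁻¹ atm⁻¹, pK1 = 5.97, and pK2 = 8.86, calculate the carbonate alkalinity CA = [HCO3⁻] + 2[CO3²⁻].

CA = 1.99 mmol/kg

[CO2*] = KH · pCO2 = 10^(−1.49) × 489×10^-6 = 1.582×10^-5 mol/kg
α₀ = 1/(1 + K1/[H⁺] + K1K2/[H⁺]²) = 1/(1 + 10^+2.00 + 10^+1.11) = 0.008781
DIC = [CO2*]/α₀ = 1.582×10^-5 / 0.008781 = 1.802 mmol/kg
CA = (α₁ + 2α₂)·DIC = (0.8781 + 2×0.1131) × 1.802 = 1.99 mmol/kg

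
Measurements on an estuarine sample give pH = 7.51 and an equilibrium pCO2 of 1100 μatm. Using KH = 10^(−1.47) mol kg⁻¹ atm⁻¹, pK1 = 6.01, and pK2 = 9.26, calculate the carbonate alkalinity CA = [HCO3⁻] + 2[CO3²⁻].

[CO2*] = KH · pCO2 = 10^(−1.47) × 1100×10^-6 = 3.727×10^-5 mol/kg
α₀ = 1/(1 + K1/[H⁺] + K1K2/[H⁺]²) = 1/(1 + 10^+1.50 + 10^-0.25) = 0.03013
DIC = [CO2*]/α₀ = 3.727×10^-5 / 0.03013 = 1.237 mmol/kg
CA = (α₁ + 2α₂)·DIC = (0.9529 + 2×0.01695) × 1.237 = 1.22 mmol/kg

CA = 1.22 mmol/kg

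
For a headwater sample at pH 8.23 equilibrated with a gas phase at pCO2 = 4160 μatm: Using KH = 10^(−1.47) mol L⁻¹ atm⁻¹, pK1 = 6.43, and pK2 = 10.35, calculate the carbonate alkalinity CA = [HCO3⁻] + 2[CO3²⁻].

[CO2*] = KH · pCO2 = 10^(−1.47) × 4160×10^-6 = 1.410×10^-4 mol/L
α₀ = 1/(1 + K1/[H⁺] + K1K2/[H⁺]²) = 1/(1 + 10^+1.80 + 10^-0.32) = 0.01549
DIC = [CO2*]/α₀ = 1.410×10^-4 / 0.01549 = 9.102 mmol/L
CA = (α₁ + 2α₂)·DIC = (0.9771 + 2×0.007412) × 9.102 = 9.03 mmol/L

CA = 9.03 mmol/L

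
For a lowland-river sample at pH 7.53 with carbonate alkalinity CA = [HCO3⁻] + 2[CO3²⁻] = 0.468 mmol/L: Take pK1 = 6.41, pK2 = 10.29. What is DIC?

CA = [HCO3⁻] + 2[CO3²⁻] = (α₁ + 2α₂)·DIC
At pH 7.53: [H⁺]/K1 = 10^-1.12 = 0.075858, K2/[H⁺] = 10^-2.76 = 0.0017378
α₁ = 1/(1 + 0.075858 + 0.0017378) = 1/1.0776 = 0.9280; α₂ = α₁·K2/[H⁺] = 0.001613
α₁ + 2α₂ = 0.9312
DIC = CA / (α₁ + 2α₂) = 0.468 / 0.9312 = 0.503 mmol/L

DIC = 0.503 mmol/L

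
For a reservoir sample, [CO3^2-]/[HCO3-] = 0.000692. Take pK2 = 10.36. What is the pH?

pH = 7.20

From K2 = [H⁺][CO3^2-]/[HCO3-]:  pH = pK2 + log₁₀([CO3^2-]/[HCO3-])
log₁₀(0.000692) = -3.160
pH = 10.36 + (-3.160) = 7.20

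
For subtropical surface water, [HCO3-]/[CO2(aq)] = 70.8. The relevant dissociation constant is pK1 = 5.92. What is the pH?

From K1 = [H⁺][HCO3-]/[CO2(aq)]:  pH = pK1 + log₁₀([HCO3-]/[CO2(aq)])
log₁₀(70.8) = +1.850
pH = 5.92 + (+1.850) = 7.77

pH = 7.77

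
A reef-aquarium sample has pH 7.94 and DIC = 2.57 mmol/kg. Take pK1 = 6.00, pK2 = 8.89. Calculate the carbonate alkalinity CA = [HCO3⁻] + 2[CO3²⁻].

CA = 2.80 mmol/kg

CA = [HCO3⁻] + 2[CO3²⁻] = (α₁ + 2α₂)·DIC
At pH 7.94: [H⁺]/K1 = 10^-1.94 = 0.011482, K2/[H⁺] = 10^-0.95 = 0.11220
α₁ = 1/(1 + 0.011482 + 0.11220) = 1/1.1237 = 0.8899; α₂ = α₁·K2/[H⁺] = 0.09985
α₁ + 2α₂ = 1.0896
CA = 1.0896 × 2.57 = 2.80 mmol/kg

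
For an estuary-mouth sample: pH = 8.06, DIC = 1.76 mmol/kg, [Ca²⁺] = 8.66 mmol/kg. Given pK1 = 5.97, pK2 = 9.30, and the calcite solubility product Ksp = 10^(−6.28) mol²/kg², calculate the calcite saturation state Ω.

Ω = 1.57

α₂ = 1 / (1 + [H⁺]/K2 + [H⁺]²/(K1K2)) = 1 / (1 + 10^+1.24 + 10^-0.85)
   = 1 / (1 + 17.378 + 0.14125) = 1/18.519 = 0.05400
[CO3²⁻] = α₂ × DIC = 0.05400 × 1.76 = 0.09504 mmol/kg
Ksp = 10^(−6.28) = 5.248×10^-7
Ω = [Ca²⁺][CO3²⁻]/Ksp = (8.66×10^-3)(9.504×10^-5) / 5.248×10^-7 = 1.57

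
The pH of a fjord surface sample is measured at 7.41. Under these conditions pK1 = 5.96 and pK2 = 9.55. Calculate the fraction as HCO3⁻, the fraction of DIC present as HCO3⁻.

α₁ = 1 / (1 + [H⁺]/K1 + K2/[H⁺]) = 1 / (1 + 10^-1.45 + 10^-2.14)
   = 1 / (1 + 0.035481 + 0.0072444) = 1/1.0427 = 0.9590

α₁ = 0.959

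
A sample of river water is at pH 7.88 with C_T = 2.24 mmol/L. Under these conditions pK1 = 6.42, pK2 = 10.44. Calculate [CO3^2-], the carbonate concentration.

α₂ = 1 / (1 + [H⁺]/K2 + [H⁺]²/(K1K2)) = 1 / (1 + 10^+2.56 + 10^+1.10)
   = 1 / (1 + 363.08 + 12.589) = 1/376.67 = 0.002655
[CO3²⁻] = α₂ × DIC = 0.002655 × 2.24 = 0.00595 mmol/L = 5.95 μmol/L

[CO3²⁻] = 5.95 μmol/L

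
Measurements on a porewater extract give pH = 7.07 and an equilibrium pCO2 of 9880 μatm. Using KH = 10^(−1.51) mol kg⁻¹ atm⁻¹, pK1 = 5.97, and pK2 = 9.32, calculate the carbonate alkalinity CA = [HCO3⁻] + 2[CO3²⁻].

CA = 3.89 mmol/kg

[CO2*] = KH · pCO2 = 10^(−1.51) × 9880×10^-6 = 3.053×10^-4 mol/kg
α₀ = 1/(1 + K1/[H⁺] + K1K2/[H⁺]²) = 1/(1 + 10^+1.10 + 10^-1.15) = 0.07321
DIC = [CO2*]/α₀ = 3.053×10^-4 / 0.07321 = 4.171 mmol/kg
CA = (α₁ + 2α₂)·DIC = (0.9216 + 2×0.005183) × 4.171 = 3.89 mmol/kg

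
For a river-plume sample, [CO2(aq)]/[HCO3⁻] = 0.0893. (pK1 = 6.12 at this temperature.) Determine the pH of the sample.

From K1 = [H⁺][HCO3⁻]/[CO2(aq)]:  pH = pK1 − log₁₀([CO2(aq)]/[HCO3⁻])
log₁₀(0.0893) = -1.049
pH = 6.12 − (-1.049) = 7.17

pH = 7.17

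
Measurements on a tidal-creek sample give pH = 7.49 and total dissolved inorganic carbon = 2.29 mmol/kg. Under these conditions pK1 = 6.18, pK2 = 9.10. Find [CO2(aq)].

[CO2*] = 0.104 mmol/kg

α₀ = 1 / (1 + K1/[H⁺] + K1K2/[H⁺]²) = 1 / (1 + 10^+1.31 + 10^-0.30)
   = 1 / (1 + 20.417 + 0.50119) = 1/21.919 = 0.04562
[CO2*] = α₀ × DIC = 0.04562 × 2.29 = 0.104 mmol/kg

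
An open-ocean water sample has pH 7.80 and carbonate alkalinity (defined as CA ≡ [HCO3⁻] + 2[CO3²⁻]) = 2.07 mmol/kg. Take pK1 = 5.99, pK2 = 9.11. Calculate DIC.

CA = [HCO3⁻] + 2[CO3²⁻] = (α₁ + 2α₂)·DIC
At pH 7.80: [H⁺]/K1 = 10^-1.81 = 0.015488, K2/[H⁺] = 10^-1.31 = 0.048978
α₁ = 1/(1 + 0.015488 + 0.048978) = 1/1.0645 = 0.9394; α₂ = α₁·K2/[H⁺] = 0.04601
α₁ + 2α₂ = 1.0315
DIC = CA / (α₁ + 2α₂) = 2.07 / 1.0315 = 2.01 mmol/kg

DIC = 2.01 mmol/kg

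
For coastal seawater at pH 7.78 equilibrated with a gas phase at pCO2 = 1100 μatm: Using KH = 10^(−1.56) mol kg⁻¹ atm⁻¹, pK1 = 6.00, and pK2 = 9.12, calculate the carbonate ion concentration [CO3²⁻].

[CO2*] = KH · pCO2 = 10^(−1.56) × 1100×10^-6 = 3.030×10^-5 mol/kg
α₀ = 1/(1 + K1/[H⁺] + K1K2/[H⁺]²) = 1/(1 + 10^+1.78 + 10^+0.44) = 0.01562
DIC = [CO2*]/α₀ = 3.030×10^-5 / 0.01562 = 1.939 mmol/kg
[CO3²⁻] = α₂·DIC; α₂ = 0.04303, so [CO3²⁻] = 0.04303 × 1.939 = 0.0834 mmol/kg

[CO3²⁻] = 0.0834 mmol/kg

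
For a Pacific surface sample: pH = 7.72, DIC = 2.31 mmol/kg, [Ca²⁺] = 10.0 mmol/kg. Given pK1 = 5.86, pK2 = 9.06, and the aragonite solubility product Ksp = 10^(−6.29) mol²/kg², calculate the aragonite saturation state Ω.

Ω = 1.94

α₂ = 1 / (1 + [H⁺]/K2 + [H⁺]²/(K1K2)) = 1 / (1 + 10^+1.34 + 10^-0.52)
   = 1 / (1 + 21.878 + 0.30200) = 1/23.180 = 0.04314
[CO3²⁻] = α₂ × DIC = 0.04314 × 2.31 = 0.09966 mmol/kg
Ksp = 10^(−6.29) = 5.129×10^-7
Ω = [Ca²⁺][CO3²⁻]/Ksp = (10.0×10^-3)(9.966×10^-5) / 5.129×10^-7 = 1.94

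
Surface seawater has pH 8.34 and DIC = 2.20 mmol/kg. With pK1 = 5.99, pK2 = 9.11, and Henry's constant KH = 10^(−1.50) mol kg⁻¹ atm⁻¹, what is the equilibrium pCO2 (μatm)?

α₀ = 1 / (1 + K1/[H⁺] + K1K2/[H⁺]²) = 1 / (1 + 10^+2.35 + 10^+1.58)
   = 1 / (1 + 223.87 + 38.019) = 1/262.89 = 0.003804
[CO2*] = α₀ × DIC = 0.003804 × 2.20 = 0.008368 mmol/kg = 8.368 μmol/kg
pCO2 = [CO2*]/KH = 8.368×10^-6 / 3.162×10^-2 = 265 μatm

pCO2 = 265 μatm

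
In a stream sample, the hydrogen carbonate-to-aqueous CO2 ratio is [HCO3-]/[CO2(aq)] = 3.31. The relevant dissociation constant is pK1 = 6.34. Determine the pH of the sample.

pH = 6.86

From K1 = [H⁺][HCO3-]/[CO2(aq)]:  pH = pK1 + log₁₀([HCO3-]/[CO2(aq)])
log₁₀(3.31) = +0.520
pH = 6.34 + (+0.520) = 6.86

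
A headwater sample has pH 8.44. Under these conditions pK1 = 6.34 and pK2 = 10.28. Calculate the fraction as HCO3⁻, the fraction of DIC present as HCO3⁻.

α₁ = 1 / (1 + [H⁺]/K1 + K2/[H⁺]) = 1 / (1 + 10^-2.10 + 10^-1.84)
   = 1 / (1 + 0.0079433 + 0.014454) = 1/1.0224 = 0.9781

α₁ = 0.978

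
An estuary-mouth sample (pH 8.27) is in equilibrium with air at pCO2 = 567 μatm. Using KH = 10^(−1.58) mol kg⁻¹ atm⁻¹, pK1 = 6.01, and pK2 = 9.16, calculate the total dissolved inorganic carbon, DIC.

DIC = 3.08 mmol/kg

[CO2*] = KH · pCO2 = 10^(−1.58) × 567×10^-6 = 1.491×10^-5 mol/kg
α₀ = 1/(1 + K1/[H⁺] + K1K2/[H⁺]²) = 1/(1 + 10^+2.26 + 10^+1.37) = 0.004845
DIC = [CO2*]/α₀ = 1.491×10^-5 / 0.004845 = 3.08 mmol/kg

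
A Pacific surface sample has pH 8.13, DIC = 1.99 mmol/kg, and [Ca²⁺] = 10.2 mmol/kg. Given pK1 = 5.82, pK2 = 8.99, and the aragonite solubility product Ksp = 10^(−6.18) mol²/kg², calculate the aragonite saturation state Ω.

Ω = 3.71

α₂ = 1 / (1 + [H⁺]/K2 + [H⁺]²/(K1K2)) = 1 / (1 + 10^+0.86 + 10^-1.45)
   = 1 / (1 + 7.2444 + 0.035481) = 1/8.2798 = 0.1208
[CO3²⁻] = α₂ × DIC = 0.1208 × 1.99 = 0.2403 mmol/kg
Ksp = 10^(−6.18) = 6.607×10^-7
Ω = [Ca²⁺][CO3²⁻]/Ksp = (10.2×10^-3)(2.403×10^-4) / 6.607×10^-7 = 3.71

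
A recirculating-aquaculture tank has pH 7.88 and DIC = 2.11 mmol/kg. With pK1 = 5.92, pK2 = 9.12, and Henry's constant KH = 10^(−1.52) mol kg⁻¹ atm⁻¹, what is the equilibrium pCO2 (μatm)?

α₀ = 1 / (1 + K1/[H⁺] + K1K2/[H⁺]²) = 1 / (1 + 10^+1.96 + 10^+0.72)
   = 1 / (1 + 91.201 + 5.2481) = 1/97.449 = 0.01026
[CO2*] = α₀ × DIC = 0.01026 × 2.11 = 0.02165 mmol/kg
pCO2 = [CO2*]/KH = 2.165×10^-5 / 3.020×10^-2 = 717 μatm

pCO2 = 717 μatm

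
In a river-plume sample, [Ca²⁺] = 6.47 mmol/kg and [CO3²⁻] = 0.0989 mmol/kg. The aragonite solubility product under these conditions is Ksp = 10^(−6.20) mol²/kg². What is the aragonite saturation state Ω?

Ω = 1.01

Ksp = 10^(−6.20) = 6.310×10^-7
Ω = [Ca²⁺][CO3²⁻]/Ksp = (6.47×10^-3)(0.0989×10^-3) / 6.310×10^-7 = 1.01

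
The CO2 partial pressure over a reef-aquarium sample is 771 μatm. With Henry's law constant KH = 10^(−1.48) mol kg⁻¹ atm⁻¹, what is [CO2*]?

[CO2*] = 25.5 μmol/kg

KH = 10^(−1.48) = 3.311×10^-2 mol kg⁻¹ atm⁻¹
[CO2*] = KH · pCO2 = 3.311×10^-2 × 771×10^-6 atm = 2.55×10^-5 mol/kg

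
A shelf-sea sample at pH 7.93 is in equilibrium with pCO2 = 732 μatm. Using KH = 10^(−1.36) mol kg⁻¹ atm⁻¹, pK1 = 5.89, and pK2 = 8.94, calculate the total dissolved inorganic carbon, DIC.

DIC = 3.88 mmol/kg

[CO2*] = KH · pCO2 = 10^(−1.36) × 732×10^-6 = 3.195×10^-5 mol/kg
α₀ = 1/(1 + K1/[H⁺] + K1K2/[H⁺]²) = 1/(1 + 10^+2.04 + 10^+1.03) = 0.008240
DIC = [CO2*]/α₀ = 3.195×10^-5 / 0.008240 = 3.88 mmol/kg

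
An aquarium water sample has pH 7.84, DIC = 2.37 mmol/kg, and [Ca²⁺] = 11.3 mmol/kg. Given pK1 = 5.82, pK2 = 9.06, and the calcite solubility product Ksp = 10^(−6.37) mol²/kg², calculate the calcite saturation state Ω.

α₂ = 1 / (1 + [H⁺]/K2 + [H⁺]²/(K1K2)) = 1 / (1 + 10^+1.22 + 10^-0.80)
   = 1 / (1 + 16.596 + 0.15849) = 1/17.754 = 0.05632
[CO3²⁻] = α₂ × DIC = 0.05632 × 2.37 = 0.1335 mmol/kg
Ksp = 10^(−6.37) = 4.266×10^-7
Ω = [Ca²⁺][CO3²⁻]/Ksp = (11.3×10^-3)(1.335×10^-4) / 4.266×10^-7 = 3.54

Ω = 3.54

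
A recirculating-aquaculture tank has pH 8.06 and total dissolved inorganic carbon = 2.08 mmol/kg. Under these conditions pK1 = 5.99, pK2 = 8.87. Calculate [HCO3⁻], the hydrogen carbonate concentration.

[HCO3⁻] = 1.79 mmol/kg

α₁ = 1 / (1 + [H⁺]/K1 + K2/[H⁺]) = 1 / (1 + 10^-2.07 + 10^-0.81)
   = 1 / (1 + 0.0085114 + 0.15488) = 1/1.1634 = 0.8596
[HCO3⁻] = α₁ × DIC = 0.8596 × 2.08 = 1.79 mmol/kg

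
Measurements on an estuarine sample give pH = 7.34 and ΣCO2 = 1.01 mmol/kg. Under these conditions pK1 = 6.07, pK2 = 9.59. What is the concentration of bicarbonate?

α₁ = 1 / (1 + [H⁺]/K1 + K2/[H⁺]) = 1 / (1 + 10^-1.27 + 10^-2.25)
   = 1 / (1 + 0.053703 + 0.0056234) = 1/1.0593 = 0.9440
[HCO3⁻] = α₁ × DIC = 0.9440 × 1.01 = 0.953 mmol/kg

[HCO3⁻] = 0.953 mmol/kg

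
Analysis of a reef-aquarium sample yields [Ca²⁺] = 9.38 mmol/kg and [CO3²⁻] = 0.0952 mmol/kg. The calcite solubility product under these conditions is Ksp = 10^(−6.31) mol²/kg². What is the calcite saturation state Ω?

Ω = 1.82

Ksp = 10^(−6.31) = 4.898×10^-7
Ω = [Ca²⁺][CO3²⁻]/Ksp = (9.38×10^-3)(0.0952×10^-3) / 4.898×10^-7 = 1.82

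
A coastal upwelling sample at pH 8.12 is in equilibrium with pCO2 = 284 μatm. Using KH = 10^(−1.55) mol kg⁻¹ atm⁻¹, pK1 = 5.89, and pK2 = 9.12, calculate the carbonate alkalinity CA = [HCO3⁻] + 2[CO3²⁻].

CA = 1.63 mmol/kg

[CO2*] = KH · pCO2 = 10^(−1.55) × 284×10^-6 = 8.004×10^-6 mol/kg
α₀ = 1/(1 + K1/[H⁺] + K1K2/[H⁺]²) = 1/(1 + 10^+2.23 + 10^+1.23) = 0.005325
DIC = [CO2*]/α₀ = 8.004×10^-6 / 0.005325 = 1.503 mmol/kg
CA = (α₁ + 2α₂)·DIC = (0.9043 + 2×0.09043) × 1.503 = 1.63 mmol/kg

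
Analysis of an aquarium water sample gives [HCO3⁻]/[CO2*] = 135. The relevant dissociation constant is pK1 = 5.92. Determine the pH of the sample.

From K1 = [H⁺][HCO3⁻]/[CO2*]:  pH = pK1 + log₁₀([HCO3⁻]/[CO2*])
log₁₀(135) = +2.130
pH = 5.92 + (+2.130) = 8.05

pH = 8.05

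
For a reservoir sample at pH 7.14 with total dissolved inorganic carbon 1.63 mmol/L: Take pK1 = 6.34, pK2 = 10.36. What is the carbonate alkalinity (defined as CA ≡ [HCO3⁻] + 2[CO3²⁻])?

CA = 1.41 mmol/L

CA = [HCO3⁻] + 2[CO3²⁻] = (α₁ + 2α₂)·DIC
At pH 7.14: [H⁺]/K1 = 10^-0.80 = 0.15849, K2/[H⁺] = 10^-3.22 = 0.00060256
α₁ = 1/(1 + 0.15849 + 0.00060256) = 1/1.1591 = 0.8627; α₂ = α₁·K2/[H⁺] = 0.0005199
α₁ + 2α₂ = 0.8638
CA = 0.8638 × 1.63 = 1.41 mmol/L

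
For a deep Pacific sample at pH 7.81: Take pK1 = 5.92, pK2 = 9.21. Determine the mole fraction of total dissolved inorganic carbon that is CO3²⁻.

α₂ = 0.0378

α₂ = 1 / (1 + [H⁺]/K2 + [H⁺]²/(K1K2)) = 1 / (1 + 10^+1.40 + 10^-0.49)
   = 1 / (1 + 25.119 + 0.32359) = 1/26.442 = 0.03782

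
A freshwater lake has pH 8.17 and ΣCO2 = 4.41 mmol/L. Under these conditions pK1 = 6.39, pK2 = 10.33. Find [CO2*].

[CO2*] = 0.0715 mmol/L

α₀ = 1 / (1 + K1/[H⁺] + K1K2/[H⁺]²) = 1 / (1 + 10^+1.78 + 10^-0.38)
   = 1 / (1 + 60.256 + 0.41687) = 1/61.673 = 0.01621
[CO2*] = α₀ × DIC = 0.01621 × 4.41 = 0.0715 mmol/L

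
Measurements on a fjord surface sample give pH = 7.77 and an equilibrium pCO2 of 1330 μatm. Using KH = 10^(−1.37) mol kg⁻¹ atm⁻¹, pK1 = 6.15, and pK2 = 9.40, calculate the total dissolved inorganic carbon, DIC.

DIC = 2.48 mmol/kg

[CO2*] = KH · pCO2 = 10^(−1.37) × 1330×10^-6 = 5.674×10^-5 mol/kg
α₀ = 1/(1 + K1/[H⁺] + K1K2/[H⁺]²) = 1/(1 + 10^+1.62 + 10^-0.01) = 0.02290
DIC = [CO2*]/α₀ = 5.674×10^-5 / 0.02290 = 2.48 mmol/kg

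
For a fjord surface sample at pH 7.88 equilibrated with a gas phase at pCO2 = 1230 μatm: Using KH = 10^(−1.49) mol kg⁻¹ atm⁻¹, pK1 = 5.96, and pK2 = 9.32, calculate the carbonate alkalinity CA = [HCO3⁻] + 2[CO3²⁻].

CA = 3.55 mmol/kg

[CO2*] = KH · pCO2 = 10^(−1.49) × 1230×10^-6 = 3.980×10^-5 mol/kg
α₀ = 1/(1 + K1/[H⁺] + K1K2/[H⁺]²) = 1/(1 + 10^+1.92 + 10^+0.48) = 0.01147
DIC = [CO2*]/α₀ = 3.980×10^-5 / 0.01147 = 3.471 mmol/kg
CA = (α₁ + 2α₂)·DIC = (0.9539 + 2×0.03463) × 3.471 = 3.55 mmol/kg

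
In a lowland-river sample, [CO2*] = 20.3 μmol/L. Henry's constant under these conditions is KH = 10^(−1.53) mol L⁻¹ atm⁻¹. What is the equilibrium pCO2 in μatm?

KH = 10^(−1.53) = 2.951×10^-2 mol L⁻¹ atm⁻¹
pCO2 = [CO2*]/KH = 20.3×10^-6 / 2.951×10^-2 = 6.88×10^-4 atm = 688 μatm

pCO2 = 688 μatm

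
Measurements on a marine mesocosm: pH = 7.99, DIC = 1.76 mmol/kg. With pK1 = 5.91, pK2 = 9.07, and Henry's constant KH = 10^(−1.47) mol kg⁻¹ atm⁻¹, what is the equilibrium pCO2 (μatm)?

α₀ = 1 / (1 + K1/[H⁺] + K1K2/[H⁺]²) = 1 / (1 + 10^+2.08 + 10^+1.00)
   = 1 / (1 + 120.23 + 10.000) = 1/131.23 = 0.007620
[CO2*] = α₀ × DIC = 0.007620 × 1.76 = 0.01341 mmol/kg = 13.41 μmol/kg
pCO2 = [CO2*]/KH = 1.341×10^-5 / 3.388×10^-2 = 396 μatm

pCO2 = 396 μatm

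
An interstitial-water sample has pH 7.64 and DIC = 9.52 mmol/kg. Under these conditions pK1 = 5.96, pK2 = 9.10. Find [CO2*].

α₀ = 1 / (1 + K1/[H⁺] + K1K2/[H⁺]²) = 1 / (1 + 10^+1.68 + 10^+0.22)
   = 1 / (1 + 47.863 + 1.6596) = 1/50.523 = 0.01979
[CO2*] = α₀ × DIC = 0.01979 × 9.52 = 0.188 mmol/kg

[CO2*] = 0.188 mmol/kg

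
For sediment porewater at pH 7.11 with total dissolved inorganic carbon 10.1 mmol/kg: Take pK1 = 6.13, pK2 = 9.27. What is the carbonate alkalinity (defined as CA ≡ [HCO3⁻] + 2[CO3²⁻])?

CA = [HCO3⁻] + 2[CO3²⁻] = (α₁ + 2α₂)·DIC
At pH 7.11: [H⁺]/K1 = 10^-0.98 = 0.10471, K2/[H⁺] = 10^-2.16 = 0.0069183
α₁ = 1/(1 + 0.10471 + 0.0069183) = 1/1.1116 = 0.8996; α₂ = α₁·K2/[H⁺] = 0.006224
α₁ + 2α₂ = 0.9120
CA = 0.9120 × 10.1 = 9.21 mmol/kg

CA = 9.21 mmol/kg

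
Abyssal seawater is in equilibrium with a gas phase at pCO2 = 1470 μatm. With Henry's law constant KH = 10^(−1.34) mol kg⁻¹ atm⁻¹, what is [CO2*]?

KH = 10^(−1.34) = 4.571×10^-2 mol kg⁻¹ atm⁻¹
[CO2*] = KH · pCO2 = 4.571×10^-2 × 1470×10^-6 atm = 6.72×10^-5 mol/kg

[CO2*] = 67.2 μmol/kg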